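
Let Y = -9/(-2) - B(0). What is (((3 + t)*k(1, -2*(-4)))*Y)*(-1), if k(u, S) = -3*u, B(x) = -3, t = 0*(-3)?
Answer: 135/2 ≈ 67.500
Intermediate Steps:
t = 0
Y = 15/2 (Y = -9/(-2) - 1*(-3) = -9*(-1/2) + 3 = 9/2 + 3 = 15/2 ≈ 7.5000)
(((3 + t)*k(1, -2*(-4)))*Y)*(-1) = (((3 + 0)*(-3*1))*(15/2))*(-1) = ((3*(-3))*(15/2))*(-1) = -9*15/2*(-1) = -135/2*(-1) = 135/2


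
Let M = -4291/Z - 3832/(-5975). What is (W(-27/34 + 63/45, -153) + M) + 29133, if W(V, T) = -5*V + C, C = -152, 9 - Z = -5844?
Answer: 34455768624439/1189036950 ≈ 28978.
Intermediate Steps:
Z = 5853 (Z = 9 - 1*(-5844) = 9 + 5844 = 5853)
M = -3210029/34971675 (M = -4291/5853 - 3832/(-5975) = -4291*1/5853 - 3832*(-1/5975) = -4291/5853 + 3832/5975 = -3210029/34971675 ≈ -0.091789)
W(V, T) = -152 - 5*V (W(V, T) = -5*V - 152 = -152 - 5*V)
(W(-27/34 + 63/45, -153) + M) + 29133 = ((-152 - 5*(-27/34 + 63/45)) - 3210029/34971675) + 29133 = ((-152 - 5*(-27*1/34 + 63*(1/45))) - 3210029/34971675) + 29133 = ((-152 - 5*(-27/34 + 7/5)) - 3210029/34971675) + 29133 = ((-152 - 5*103/170) - 3210029/34971675) + 29133 = ((-152 - 103/34) - 3210029/34971675) + 29133 = (-5271/34 - 3210029/34971675) + 29133 = -184444839911/1189036950 + 29133 = 34455768624439/1189036950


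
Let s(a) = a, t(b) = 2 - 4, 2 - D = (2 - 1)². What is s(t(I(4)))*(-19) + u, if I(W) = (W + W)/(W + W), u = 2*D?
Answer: 40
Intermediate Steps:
D = 1 (D = 2 - (2 - 1)² = 2 - 1*1² = 2 - 1*1 = 2 - 1 = 1)
u = 2 (u = 2*1 = 2)
I(W) = 1 (I(W) = (2*W)/((2*W)) = (2*W)*(1/(2*W)) = 1)
t(b) = -2
s(t(I(4)))*(-19) + u = -2*(-19) + 2 = 38 + 2 = 40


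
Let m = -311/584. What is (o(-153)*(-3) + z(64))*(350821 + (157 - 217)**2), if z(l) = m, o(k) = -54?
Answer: 33420837037/584 ≈ 5.7227e+7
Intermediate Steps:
m = -311/584 (m = -311*1/584 = -311/584 ≈ -0.53253)
z(l) = -311/584
(o(-153)*(-3) + z(64))*(350821 + (157 - 217)**2) = (-54*(-3) - 311/584)*(350821 + (157 - 217)**2) = (162 - 311/584)*(350821 + (-60)**2) = 94297*(350821 + 3600)/584 = (94297/584)*354421 = 33420837037/584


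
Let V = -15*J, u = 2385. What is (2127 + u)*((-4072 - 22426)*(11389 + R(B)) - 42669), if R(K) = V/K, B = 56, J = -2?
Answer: -9533396247504/7 ≈ -1.3619e+12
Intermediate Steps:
V = 30 (V = -15*(-2) = 30)
R(K) = 30/K
(2127 + u)*((-4072 - 22426)*(11389 + R(B)) - 42669) = (2127 + 2385)*((-4072 - 22426)*(11389 + 30/56) - 42669) = 4512*(-26498*(11389 + 30*(1/56)) - 42669) = 4512*(-26498*(11389 + 15/28) - 42669) = 4512*(-26498*318907/28 - 42669) = 4512*(-4225198843/14 - 42669) = 4512*(-4225796209/14) = -9533396247504/7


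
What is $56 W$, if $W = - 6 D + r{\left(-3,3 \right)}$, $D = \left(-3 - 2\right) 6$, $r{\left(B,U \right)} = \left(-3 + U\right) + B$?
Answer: $9912$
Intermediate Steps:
$r{\left(B,U \right)} = -3 + B + U$
$D = -30$ ($D = \left(-5\right) 6 = -30$)
$W = 177$ ($W = \left(-6\right) \left(-30\right) - 3 = 180 - 3 = 177$)
$56 W = 56 \cdot 177 = 9912$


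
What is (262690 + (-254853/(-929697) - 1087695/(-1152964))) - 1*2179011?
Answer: -684705639504932587/357302390636 ≈ -1.9163e+6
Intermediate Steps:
(262690 + (-254853/(-929697) - 1087695/(-1152964))) - 1*2179011 = (262690 + (-254853*(-1/929697) - 1087695*(-1/1152964))) - 2179011 = (262690 + (84951/309899 + 1087695/1152964)) - 2179011 = (262690 + 435021037569/357302390636) - 2179011 = 93860200017208409/357302390636 - 2179011 = -684705639504932587/357302390636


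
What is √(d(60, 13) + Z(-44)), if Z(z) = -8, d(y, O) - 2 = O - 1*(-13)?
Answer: 2*√5 ≈ 4.4721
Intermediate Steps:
d(y, O) = 15 + O (d(y, O) = 2 + (O - 1*(-13)) = 2 + (O + 13) = 2 + (13 + O) = 15 + O)
√(d(60, 13) + Z(-44)) = √((15 + 13) - 8) = √(28 - 8) = √20 = 2*√5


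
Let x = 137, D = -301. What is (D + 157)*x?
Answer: -19728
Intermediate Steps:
(D + 157)*x = (-301 + 157)*137 = -144*137 = -19728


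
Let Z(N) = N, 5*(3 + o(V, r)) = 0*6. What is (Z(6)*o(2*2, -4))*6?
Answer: -108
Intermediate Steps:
o(V, r) = -3 (o(V, r) = -3 + (0*6)/5 = -3 + (⅕)*0 = -3 + 0 = -3)
(Z(6)*o(2*2, -4))*6 = (6*(-3))*6 = -18*6 = -108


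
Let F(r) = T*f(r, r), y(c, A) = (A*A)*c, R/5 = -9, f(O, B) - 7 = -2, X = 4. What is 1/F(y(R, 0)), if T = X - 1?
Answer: 1/15 ≈ 0.066667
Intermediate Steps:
f(O, B) = 5 (f(O, B) = 7 - 2 = 5)
R = -45 (R = 5*(-9) = -45)
y(c, A) = c*A² (y(c, A) = A²*c = c*A²)
T = 3 (T = 4 - 1 = 3)
F(r) = 15 (F(r) = 3*5 = 15)
1/F(y(R, 0)) = 1/15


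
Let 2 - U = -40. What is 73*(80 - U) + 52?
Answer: 2826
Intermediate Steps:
U = 42 (U = 2 - 1*(-40) = 2 + 40 = 42)
73*(80 - U) + 52 = 73*(80 - 1*42) + 52 = 73*(80 - 42) + 52 = 73*38 + 52 = 2774 + 52 = 2826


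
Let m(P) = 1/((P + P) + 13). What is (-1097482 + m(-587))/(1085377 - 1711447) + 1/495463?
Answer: 631308089119459/360135838196010 ≈ 1.7530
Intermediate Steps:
m(P) = 1/(13 + 2*P) (m(P) = 1/(2*P + 13) = 1/(13 + 2*P))
(-1097482 + m(-587))/(1085377 - 1711447) + 1/495463 = (-1097482 + 1/(13 + 2*(-587)))/(1085377 - 1711447) + 1/495463 = (-1097482 + 1/(13 - 1174))/(-626070) + 1/495463 = (-1097482 + 1/(-1161))*(-1/626070) + 1/495463 = (-1097482 - 1/1161)*(-1/626070) + 1/495463 = -1274176603/1161*(-1/626070) + 1/495463 = 1274176603/726867270 + 1/495463 = 631308089119459/360135838196010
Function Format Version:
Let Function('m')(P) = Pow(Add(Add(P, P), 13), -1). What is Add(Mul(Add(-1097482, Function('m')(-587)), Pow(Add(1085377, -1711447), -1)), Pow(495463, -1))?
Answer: Rational(631308089119459, 360135838196010) ≈ 1.7530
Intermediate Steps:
Function('m')(P) = Pow(Add(13, Mul(2, P)), -1) (Function('m')(P) = Pow(Add(Mul(2, P), 13), -1) = Pow(Add(13, Mul(2, P)), -1))
Add(Mul(Add(-1097482, Function('m')(-587)), Pow(Add(1085377, -1711447), -1)), Pow(495463, -1)) = Add(Mul(Add(-1097482, Pow(Add(13, Mul(2, -587)), -1)), Pow(Add(1085377, -1711447), -1)), Pow(495463, -1)) = Add(Mul(Add(-1097482, Pow(Add(13, -1174), -1)), Pow(-626070, -1)), Rational(1, 495463)) = Add(Mul(Add(-1097482, Pow(-1161, -1)), Rational(-1, 626070)), Rational(1, 495463)) = Add(Mul(Add(-1097482, Rational(-1, 1161)), Rational(-1, 626070)), Rational(1, 495463)) = Add(Mul(Rational(-1274176603, 1161), Rational(-1, 626070)), Rational(1, 495463)) = Add(Rational(1274176603, 726867270), Rational(1, 495463)) = Rational(631308089119459, 360135838196010)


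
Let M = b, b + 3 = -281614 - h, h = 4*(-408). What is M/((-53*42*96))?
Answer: 279985/213696 ≈ 1.3102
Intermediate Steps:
h = -1632
b = -279985 (b = -3 + (-281614 - 1*(-1632)) = -3 + (-281614 + 1632) = -3 - 279982 = -279985)
M = -279985
M/((-53*42*96)) = -279985/(-53*42*96) = -279985/((-2226*96)) = -279985/(-213696) = -279985*(-1/213696) = 279985/213696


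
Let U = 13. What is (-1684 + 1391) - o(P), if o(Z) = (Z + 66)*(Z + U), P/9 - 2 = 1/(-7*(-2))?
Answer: -582383/196 ≈ -2971.3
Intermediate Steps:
P = 261/14 (P = 18 + 9/((-7*(-2))) = 18 + 9/14 = 261/14 ≈ 18.643)
o(Z) = (13 + Z)*(66 + Z) (o(Z) = (Z + 66)*(Z + 13) = (66 + Z)*(13 + Z) = (13 + Z)*(66 + Z))
(-1684 + 1391) - o(P) = (-1684 + 1391) - (858 + (261/14)² + 79*(261/14)) = -293 - (858 + 68121/196 + 20619/14) = -293 - 1*524955/196 = -293 - 524955/196 = -582383/196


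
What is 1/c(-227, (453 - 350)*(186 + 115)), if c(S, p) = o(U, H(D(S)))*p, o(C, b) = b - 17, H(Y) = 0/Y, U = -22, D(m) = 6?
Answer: -1/527051 ≈ -1.8973e-6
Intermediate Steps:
H(Y) = 0
o(C, b) = -17 + b
c(S, p) = -17*p (c(S, p) = (-17 + 0)*p = -17*p)
1/c(-227, (453 - 350)*(186 + 115)) = 1/(-17*(453 - 350)*(186 + 115)) = 1/(-1751*301) = 1/(-17*31003) = 1/(-527051) = -1/527051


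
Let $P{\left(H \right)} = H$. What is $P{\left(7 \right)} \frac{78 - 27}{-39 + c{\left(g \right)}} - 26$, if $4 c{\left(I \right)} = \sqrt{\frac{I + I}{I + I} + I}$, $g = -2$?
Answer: $- \frac{855530}{24337} - \frac{1428 i}{24337} \approx -35.153 - 0.058676 i$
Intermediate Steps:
$c{\left(I \right)} = \frac{\sqrt{1 + I}}{4}$ ($c{\left(I \right)} = \frac{\sqrt{\frac{I + I}{I + I} + I}}{4} = \frac{\sqrt{\frac{2 I}{2 I} + I}}{4} = \frac{\sqrt{2 I \frac{1}{2 I} + I}}{4} = \frac{\sqrt{1 + I}}{4}$)
$P{\left(7 \right)} \frac{78 - 27}{-39 + c{\left(g \right)}} - 26 = 7 \frac{78 - 27}{-39 + \frac{\sqrt{1 - 2}}{4}} - 26 = 7 \frac{51}{-39 + \frac{\sqrt{-1}}{4}} - 26 = 7 \frac{51}{-39 + \frac{i}{4}} - 26 = 7 \cdot 51 \frac{16 \left(-39 - \frac{i}{4}\right)}{24337} - 26 = 7 \frac{816 \left(-39 - \frac{i}{4}\right)}{24337} - 26 = \frac{5712 \left(-39 - \frac{i}{4}\right)}{24337} - 26 = -26 + \frac{5712 \left(-39 - \frac{i}{4}\right)}{24337}$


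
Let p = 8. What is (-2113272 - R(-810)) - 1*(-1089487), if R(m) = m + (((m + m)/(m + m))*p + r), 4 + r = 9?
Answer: -1022988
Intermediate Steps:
r = 5 (r = -4 + 9 = 5)
R(m) = 13 + m (R(m) = m + (((m + m)/(m + m))*8 + 5) = m + (((2*m)/((2*m)))*8 + 5) = m + (((2*m)*(1/(2*m)))*8 + 5) = m + (1*8 + 5) = m + (8 + 5) = m + 13 = 13 + m)
(-2113272 - R(-810)) - 1*(-1089487) = (-2113272 - (13 - 810)) - 1*(-1089487) = (-2113272 - 1*(-797)) + 1089487 = (-2113272 + 797) + 1089487 = -2112475 + 1089487 = -1022988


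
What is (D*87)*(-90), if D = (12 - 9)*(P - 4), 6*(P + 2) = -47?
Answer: 324945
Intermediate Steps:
P = -59/6 (P = -2 + (⅙)*(-47) = -2 - 47/6 = -59/6 ≈ -9.8333)
D = -83/2 (D = (12 - 9)*(-59/6 - 4) = 3*(-83/6) = -83/2 ≈ -41.500)
(D*87)*(-90) = -83/2*87*(-90) = -7221/2*(-90) = 324945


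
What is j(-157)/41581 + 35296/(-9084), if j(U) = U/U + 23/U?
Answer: -57604682494/14825580807 ≈ -3.8855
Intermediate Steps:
j(U) = 1 + 23/U
j(-157)/41581 + 35296/(-9084) = ((23 - 157)/(-157))/41581 + 35296/(-9084) = -1/157*(-134)*(1/41581) + 35296*(-1/9084) = (134/157)*(1/41581) - 8824/2271 = 134/6528217 - 8824/2271 = -57604682494/14825580807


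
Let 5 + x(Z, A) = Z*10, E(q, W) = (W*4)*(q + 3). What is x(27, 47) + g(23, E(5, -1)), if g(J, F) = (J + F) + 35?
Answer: 291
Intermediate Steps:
E(q, W) = 4*W*(3 + q) (E(q, W) = (4*W)*(3 + q) = 4*W*(3 + q))
x(Z, A) = -5 + 10*Z (x(Z, A) = -5 + Z*10 = -5 + 10*Z)
g(J, F) = 35 + F + J (g(J, F) = (F + J) + 35 = 35 + F + J)
x(27, 47) + g(23, E(5, -1)) = (-5 + 10*27) + (35 + 4*(-1)*(3 + 5) + 23) = (-5 + 270) + (35 + 4*(-1)*8 + 23) = 265 + (35 - 32 + 23) = 265 + 26 = 291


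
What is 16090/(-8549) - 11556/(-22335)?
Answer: -86859302/63647305 ≈ -1.3647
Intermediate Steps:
16090/(-8549) - 11556/(-22335) = 16090*(-1/8549) - 11556*(-1/22335) = -16090/8549 + 3852/7445 = -86859302/63647305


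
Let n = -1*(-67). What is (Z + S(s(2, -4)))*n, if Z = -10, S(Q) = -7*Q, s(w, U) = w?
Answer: -1608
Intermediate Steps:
n = 67
(Z + S(s(2, -4)))*n = (-10 - 7*2)*67 = (-10 - 14)*67 = -24*67 = -1608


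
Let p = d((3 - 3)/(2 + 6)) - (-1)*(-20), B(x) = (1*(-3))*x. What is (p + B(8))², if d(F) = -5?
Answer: 2401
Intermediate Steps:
B(x) = -3*x
p = -25 (p = -5 - (-1)*(-20) = -5 - 1*20 = -5 - 20 = -25)
(p + B(8))² = (-25 - 3*8)² = (-25 - 24)² = (-49)² = 2401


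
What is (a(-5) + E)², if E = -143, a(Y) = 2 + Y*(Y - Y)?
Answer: 19881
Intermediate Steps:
a(Y) = 2 (a(Y) = 2 + Y*0 = 2 + 0 = 2)
(a(-5) + E)² = (2 - 143)² = (-141)² = 19881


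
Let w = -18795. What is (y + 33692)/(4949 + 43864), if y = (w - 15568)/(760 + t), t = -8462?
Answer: 86510049/125319242 ≈ 0.69032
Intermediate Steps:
y = 34363/7702 (y = (-18795 - 15568)/(760 - 8462) = -34363/(-7702) = -34363*(-1/7702) = 34363/7702 ≈ 4.4616)
(y + 33692)/(4949 + 43864) = (34363/7702 + 33692)/(4949 + 43864) = (259530147/7702)/48813 = (259530147/7702)*(1/48813) = 86510049/125319242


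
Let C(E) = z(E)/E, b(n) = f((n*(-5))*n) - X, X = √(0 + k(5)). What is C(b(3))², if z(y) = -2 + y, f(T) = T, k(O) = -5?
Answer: (47 + I*√5)²/(45 + I*√5)² ≈ 1.0906 - 0.0046014*I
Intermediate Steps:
X = I*√5 (X = √(0 - 5) = √(-5) = I*√5 ≈ 2.2361*I)
b(n) = -5*n² - I*√5 (b(n) = (n*(-5))*n - I*√5 = (-5*n)*n - I*√5 = -5*n² - I*√5)
C(E) = (-2 + E)/E
C(b(3))² = ((-2 + (-5*3² - I*√5))/(-5*3² - I*√5))² = ((-2 + (-5*9 - I*√5))/(-5*9 - I*√5))² = ((-2 + (-45 - I*√5))/(-45 - I*√5))² = ((-47 - I*√5)/(-45 - I*√5))² = (-47 - I*√5)²/(-45 - I*√5)²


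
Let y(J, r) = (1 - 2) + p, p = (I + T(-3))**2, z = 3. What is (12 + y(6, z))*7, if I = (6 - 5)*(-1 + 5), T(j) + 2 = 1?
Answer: 140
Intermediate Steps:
T(j) = -1 (T(j) = -2 + 1 = -1)
I = 4 (I = 1*4 = 4)
p = 9 (p = (4 - 1)**2 = 3**2 = 9)
y(J, r) = 8 (y(J, r) = (1 - 2) + 9 = -1 + 9 = 8)
(12 + y(6, z))*7 = (12 + 8)*7 = 20*7 = 140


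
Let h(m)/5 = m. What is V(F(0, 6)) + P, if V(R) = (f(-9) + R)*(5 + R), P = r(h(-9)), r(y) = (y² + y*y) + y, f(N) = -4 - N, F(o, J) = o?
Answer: 4030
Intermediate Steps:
h(m) = 5*m
r(y) = y + 2*y² (r(y) = (y² + y²) + y = 2*y² + y = y + 2*y²)
P = 4005 (P = (5*(-9))*(1 + 2*(5*(-9))) = -45*(1 + 2*(-45)) = -45*(1 - 90) = -45*(-89) = 4005)
V(R) = (5 + R)² (V(R) = ((-4 - 1*(-9)) + R)*(5 + R) = ((-4 + 9) + R)*(5 + R) = (5 + R)*(5 + R) = (5 + R)²)
V(F(0, 6)) + P = (25 + 0² + 10*0) + 4005 = (25 + 0 + 0) + 4005 = 25 + 4005 = 4030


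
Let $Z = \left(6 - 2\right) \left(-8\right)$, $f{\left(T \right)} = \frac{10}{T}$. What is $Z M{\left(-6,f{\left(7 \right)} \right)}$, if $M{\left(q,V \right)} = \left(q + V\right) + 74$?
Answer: $- \frac{15552}{7} \approx -2221.7$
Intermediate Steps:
$Z = -32$ ($Z = 4 \left(-8\right) = -32$)
$M{\left(q,V \right)} = 74 + V + q$ ($M{\left(q,V \right)} = \left(V + q\right) + 74 = 74 + V + q$)
$Z M{\left(-6,f{\left(7 \right)} \right)} = - 32 \left(74 + \frac{10}{7} - 6\right) = \left(-32\right) \frac{486}{7} = - \frac{15552}{7}$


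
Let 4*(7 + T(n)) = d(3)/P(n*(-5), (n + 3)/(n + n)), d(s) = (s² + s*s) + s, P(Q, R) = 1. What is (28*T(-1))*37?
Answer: -1813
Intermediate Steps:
d(s) = s + 2*s² (d(s) = (s² + s²) + s = 2*s² + s = s + 2*s²)
T(n) = -7/4 (T(n) = -7 + ((3*(1 + 2*3))/1)/4 = -7 + ((3*(1 + 6))*1)/4 = -7 + ((3*7)*1)/4 = -7 + (21*1)/4 = -7 + (¼)*21 = -7 + 21/4 = -7/4)
(28*T(-1))*37 = (28*(-7/4))*37 = -49*37 = -1813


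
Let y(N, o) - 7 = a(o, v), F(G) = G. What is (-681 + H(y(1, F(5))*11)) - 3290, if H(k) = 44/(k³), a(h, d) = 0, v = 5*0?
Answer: -164808409/41503 ≈ -3971.0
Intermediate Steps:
v = 0
y(N, o) = 7 (y(N, o) = 7 + 0 = 7)
H(k) = 44/k³
(-681 + H(y(1, F(5))*11)) - 3290 = (-681 + 44/(7*11)³) - 3290 = (-681 + 44/77³) - 3290 = (-681 + 44*(1/456533)) - 3290 = (-681 + 4/41503) - 3290 = -28263539/41503 - 3290 = -164808409/41503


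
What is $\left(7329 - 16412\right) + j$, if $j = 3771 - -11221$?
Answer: $5909$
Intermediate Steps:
$j = 14992$ ($j = 3771 + 11221 = 14992$)
$\left(7329 - 16412\right) + j = \left(7329 - 16412\right) + 14992 = -9083 + 14992 = 5909$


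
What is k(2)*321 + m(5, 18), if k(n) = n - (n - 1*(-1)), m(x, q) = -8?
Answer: -329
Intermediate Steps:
k(n) = -1 (k(n) = n - (n + 1) = n - (1 + n) = n + (-1 - n) = -1)
k(2)*321 + m(5, 18) = -1*321 - 8 = -321 - 8 = -329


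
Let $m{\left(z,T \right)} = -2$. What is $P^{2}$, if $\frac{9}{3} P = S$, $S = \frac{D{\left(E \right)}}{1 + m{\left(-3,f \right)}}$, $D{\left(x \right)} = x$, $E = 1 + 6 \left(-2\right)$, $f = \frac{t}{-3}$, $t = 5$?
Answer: $\frac{121}{9} \approx 13.444$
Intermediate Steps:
$f = - \frac{5}{3}$ ($f = \frac{5}{-3} = 5 \left(- \frac{1}{3}\right) = - \frac{5}{3} \approx -1.6667$)
$E = -11$ ($E = 1 - 12 = -11$)
$S = 11$ ($S = \frac{1}{1 - 2} \left(-11\right) = \frac{1}{-1} \left(-11\right) = \left(-1\right) \left(-11\right) = 11$)
$P = \frac{11}{3}$ ($P = \frac{1}{3} \cdot 11 = \frac{11}{3} \approx 3.6667$)
$P^{2} = \left(\frac{11}{3}\right)^{2} = \frac{121}{9}$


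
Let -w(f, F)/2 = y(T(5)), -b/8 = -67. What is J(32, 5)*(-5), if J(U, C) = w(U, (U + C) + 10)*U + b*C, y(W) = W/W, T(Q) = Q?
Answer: -13080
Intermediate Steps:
y(W) = 1
b = 536 (b = -8*(-67) = 536)
w(f, F) = -2 (w(f, F) = -2*1 = -2)
J(U, C) = -2*U + 536*C
J(32, 5)*(-5) = (-2*32 + 536*5)*(-5) = (-64 + 2680)*(-5) = 2616*(-5) = -13080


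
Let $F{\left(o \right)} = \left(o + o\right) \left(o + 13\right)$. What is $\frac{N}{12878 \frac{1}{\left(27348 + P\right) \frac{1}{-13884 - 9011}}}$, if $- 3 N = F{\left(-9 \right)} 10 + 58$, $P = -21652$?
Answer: $- \frac{1885376}{442262715} \approx -0.004263$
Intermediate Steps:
$F{\left(o \right)} = 2 o \left(13 + o\right)$
$N = \frac{662}{3}$ ($N = - \frac{2 \left(-9\right) \left(13 - 9\right) 10 + 58}{3} = - \frac{2 \left(-9\right) 4 \cdot 10 + 58}{3} = - \frac{\left(-72\right) 10 + 58}{3} = - \frac{-720 + 58}{3} = \left(- \frac{1}{3}\right) \left(-662\right) = \frac{662}{3} \approx 220.67$)
$\frac{N}{12878 \frac{1}{\left(27348 + P\right) \frac{1}{-13884 - 9011}}} = \frac{662}{3 \frac{12878}{\left(27348 - 21652\right) \frac{1}{-13884 - 9011}}} = \frac{662}{3 \frac{12878}{5696 \frac{1}{-22895}}} = \frac{662}{3 \frac{12878}{5696 \left(- \frac{1}{22895}\right)}} = \frac{662}{3 \frac{12878}{- \frac{5696}{22895}}} = \frac{662}{3 \cdot 12878 \left(- \frac{22895}{5696}\right)} = \frac{662}{3 \left(- \frac{147420905}{2848}\right)} = \frac{662}{3} \left(- \frac{2848}{147420905}\right) = - \frac{1885376}{442262715}$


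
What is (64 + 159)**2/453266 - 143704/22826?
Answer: -32000511555/5173124858 ≈ -6.1859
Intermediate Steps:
(64 + 159)**2/453266 - 143704/22826 = 223**2*(1/453266) - 143704*1/22826 = 49729*(1/453266) - 71852/11413 = 49729/453266 - 71852/11413 = -32000511555/5173124858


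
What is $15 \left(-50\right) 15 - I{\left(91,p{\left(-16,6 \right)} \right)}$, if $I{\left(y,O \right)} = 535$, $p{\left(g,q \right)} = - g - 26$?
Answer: $-11785$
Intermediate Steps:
$p{\left(g,q \right)} = -26 - g$
$15 \left(-50\right) 15 - I{\left(91,p{\left(-16,6 \right)} \right)} = 15 \left(-50\right) 15 - 535 = \left(-750\right) 15 - 535 = -11250 - 535 = -11785$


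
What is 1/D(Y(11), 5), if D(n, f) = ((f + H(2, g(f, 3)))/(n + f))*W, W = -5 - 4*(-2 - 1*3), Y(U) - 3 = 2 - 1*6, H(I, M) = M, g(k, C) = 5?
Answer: 2/75 ≈ 0.026667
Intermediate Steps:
Y(U) = -1 (Y(U) = 3 + (2 - 1*6) = 3 + (2 - 6) = 3 - 4 = -1)
W = 15 (W = -5 - 4*(-2 - 3) = -5 - 4*(-5) = -5 + 20 = 15)
D(n, f) = 15*(5 + f)/(f + n) (D(n, f) = ((f + 5)/(n + f))*15 = ((5 + f)/(f + n))*15 = 15*(5 + f)/(f + n))
1/D(Y(11), 5) = 1/(15*(5 + 5)/(5 - 1)) = 1/(15*10/4) = 1/(15*(¼)*10) = 1/(75/2) = 2/75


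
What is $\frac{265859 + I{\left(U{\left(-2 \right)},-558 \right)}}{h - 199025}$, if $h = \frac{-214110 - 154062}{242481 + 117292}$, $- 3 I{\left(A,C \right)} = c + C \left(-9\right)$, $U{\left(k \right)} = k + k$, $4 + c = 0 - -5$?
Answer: $- \frac{285139530242}{214812568491} \approx -1.3274$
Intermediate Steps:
$c = 1$ ($c = -4 + \left(0 - -5\right) = -4 + \left(0 + 5\right) = -4 + 5 = 1$)
$U{\left(k \right)} = 2 k$
$I{\left(A,C \right)} = - \frac{1}{3} + 3 C$ ($I{\left(A,C \right)} = - \frac{1 + C \left(-9\right)}{3} = - \frac{1 - 9 C}{3} = - \frac{1}{3} + 3 C$)
$h = - \frac{368172}{359773} \approx -1.0233$
$\frac{265859 + I{\left(U{\left(-2 \right)},-558 \right)}}{h - 199025} = \frac{265859 + \left(- \frac{1}{3} + 3 \left(-558\right)\right)}{- \frac{368172}{359773} - 199025} = \frac{265859 - \frac{5023}{3}}{- \frac{71604189497}{359773}} = \left(265859 - \frac{5023}{3}\right) \left(- \frac{359773}{71604189497}\right) = \frac{792554}{3} \left(- \frac{359773}{71604189497}\right) = - \frac{285139530242}{214812568491}$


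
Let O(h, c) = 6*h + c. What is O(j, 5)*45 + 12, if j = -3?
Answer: -573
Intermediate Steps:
O(h, c) = c + 6*h
O(j, 5)*45 + 12 = (5 + 6*(-3))*45 + 12 = (5 - 18)*45 + 12 = -13*45 + 12 = -585 + 12 = -573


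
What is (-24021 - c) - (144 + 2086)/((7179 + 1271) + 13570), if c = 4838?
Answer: -63547741/2202 ≈ -28859.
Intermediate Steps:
(-24021 - c) - (144 + 2086)/((7179 + 1271) + 13570) = (-24021 - 1*4838) - (144 + 2086)/((7179 + 1271) + 13570) = (-24021 - 4838) - 2230/(8450 + 13570) = -28859 - 2230/22020 = -28859 - 1*223/2202 = -28859 - 223/2202 = -63547741/2202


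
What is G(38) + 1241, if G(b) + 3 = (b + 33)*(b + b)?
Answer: 6634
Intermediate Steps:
G(b) = -3 + 2*b*(33 + b) (G(b) = -3 + (b + 33)*(b + b) = -3 + (33 + b)*(2*b) = -3 + 2*b*(33 + b))
G(38) + 1241 = (-3 + 2*38² + 66*38) + 1241 = (-3 + 2*1444 + 2508) + 1241 = (-3 + 2888 + 2508) + 1241 = 5393 + 1241 = 6634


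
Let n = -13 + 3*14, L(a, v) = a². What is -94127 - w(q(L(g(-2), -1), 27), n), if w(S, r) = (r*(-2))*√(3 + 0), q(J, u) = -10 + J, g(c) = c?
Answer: -94127 + 58*√3 ≈ -94027.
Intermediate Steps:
n = 29 (n = -13 + 42 = 29)
w(S, r) = -2*r*√3 (w(S, r) = (-2*r)*√3 = -2*r*√3)
-94127 - w(q(L(g(-2), -1), 27), n) = -94127 - (-2)*29*√3 = -94127 - (-58)*√3 = -94127 + 58*√3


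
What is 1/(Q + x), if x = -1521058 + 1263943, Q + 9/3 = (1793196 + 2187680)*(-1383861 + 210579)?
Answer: -1/4670690412150 ≈ -2.1410e-13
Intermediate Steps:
Q = -4670690155035 (Q = -3 + (1793196 + 2187680)*(-1383861 + 210579) = -3 + 3980876*(-1173282) = -3 - 4670690155032 = -4670690155035)
x = -257115
1/(Q + x) = 1/(-4670690155035 - 257115) = 1/(-4670690412150) = -1/4670690412150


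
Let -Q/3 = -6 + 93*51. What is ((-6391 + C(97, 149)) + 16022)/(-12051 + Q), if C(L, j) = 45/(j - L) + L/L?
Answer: -500909/1365624 ≈ -0.36680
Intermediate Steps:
C(L, j) = 1 + 45/(j - L) (C(L, j) = 45/(j - L) + 1 = 1 + 45/(j - L))
Q = -14211 (Q = -3*(-6 + 93*51) = -3*(-6 + 4743) = -3*4737 = -14211)
((-6391 + C(97, 149)) + 16022)/(-12051 + Q) = ((-6391 + (-45 + 97 - 1*149)/(97 - 1*149)) + 16022)/(-12051 - 14211) = ((-6391 + (-45 + 97 - 149)/(97 - 149)) + 16022)/(-26262) = ((-6391 - 97/(-52)) + 16022)*(-1/26262) = ((-6391 - 1/52*(-97)) + 16022)*(-1/26262) = ((-6391 + 97/52) + 16022)*(-1/26262) = (-332235/52 + 16022)*(-1/26262) = (500909/52)*(-1/26262) = -500909/1365624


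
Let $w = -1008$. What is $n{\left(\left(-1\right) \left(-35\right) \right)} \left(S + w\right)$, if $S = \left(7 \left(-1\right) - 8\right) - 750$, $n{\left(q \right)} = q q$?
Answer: $-2171925$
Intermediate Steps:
$n{\left(q \right)} = q^{2}$
$S = -765$ ($S = \left(-7 - 8\right) - 750 = -15 - 750 = -765$)
$n{\left(\left(-1\right) \left(-35\right) \right)} \left(S + w\right) = \left(\left(-1\right) \left(-35\right)\right)^{2} \left(-765 - 1008\right) = 35^{2} \left(-1773\right) = 1225 \left(-1773\right) = -2171925$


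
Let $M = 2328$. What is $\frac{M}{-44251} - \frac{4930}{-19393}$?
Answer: $\frac{173010526}{858159643} \approx 0.20161$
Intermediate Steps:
$\frac{M}{-44251} - \frac{4930}{-19393} = \frac{2328}{-44251} - \frac{4930}{-19393} = 2328 \left(- \frac{1}{44251}\right) - - \frac{4930}{19393} = - \frac{2328}{44251} + \frac{4930}{19393} = \frac{173010526}{858159643}$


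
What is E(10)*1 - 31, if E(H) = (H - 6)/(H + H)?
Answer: -154/5 ≈ -30.800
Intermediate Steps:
E(H) = (-6 + H)/(2*H) (E(H) = (-6 + H)/((2*H)) = (-6 + H)*(1/(2*H)) = (-6 + H)/(2*H))
E(10)*1 - 31 = ((½)*(-6 + 10)/10)*1 - 31 = ((½)*(⅒)*4)*1 - 31 = (⅕)*1 - 31 = ⅕ - 31 = -154/5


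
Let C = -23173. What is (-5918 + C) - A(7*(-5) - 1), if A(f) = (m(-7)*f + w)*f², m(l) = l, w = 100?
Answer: -485283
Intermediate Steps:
A(f) = f²*(100 - 7*f) (A(f) = (-7*f + 100)*f² = (100 - 7*f)*f² = f²*(100 - 7*f))
(-5918 + C) - A(7*(-5) - 1) = (-5918 - 23173) - (7*(-5) - 1)²*(100 - 7*(7*(-5) - 1)) = -29091 - (-35 - 1)²*(100 - 7*(-35 - 1)) = -29091 - (-36)²*(100 - 7*(-36)) = -29091 - 1296*(100 + 252) = -29091 - 1296*352 = -29091 - 1*456192 = -29091 - 456192 = -485283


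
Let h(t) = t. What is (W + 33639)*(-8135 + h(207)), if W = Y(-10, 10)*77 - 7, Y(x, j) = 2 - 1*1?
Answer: -267244952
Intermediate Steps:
Y(x, j) = 1 (Y(x, j) = 2 - 1 = 1)
W = 70 (W = 1*77 - 7 = 77 - 7 = 70)
(W + 33639)*(-8135 + h(207)) = (70 + 33639)*(-8135 + 207) = 33709*(-7928) = -267244952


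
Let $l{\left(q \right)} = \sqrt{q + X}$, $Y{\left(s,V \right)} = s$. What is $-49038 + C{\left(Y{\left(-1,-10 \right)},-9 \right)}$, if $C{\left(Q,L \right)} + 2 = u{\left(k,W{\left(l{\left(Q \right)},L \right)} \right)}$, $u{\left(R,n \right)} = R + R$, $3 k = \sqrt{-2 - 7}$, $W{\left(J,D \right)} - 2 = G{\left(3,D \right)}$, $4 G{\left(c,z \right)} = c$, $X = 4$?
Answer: $-49040 + 2 i \approx -49040.0 + 2.0 i$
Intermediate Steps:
$G{\left(c,z \right)} = \frac{c}{4}$
$l{\left(q \right)} = \sqrt{4 + q}$ ($l{\left(q \right)} = \sqrt{q + 4} = \sqrt{4 + q}$)
$W{\left(J,D \right)} = \frac{11}{4}$ ($W{\left(J,D \right)} = 2 + \frac{1}{4} \cdot 3 = 2 + \frac{3}{4} = \frac{11}{4}$)
$k = i$ ($k = \frac{\sqrt{-2 - 7}}{3} = \frac{\sqrt{-9}}{3} = \frac{3 i}{3} = i \approx 1.0 i$)
$u{\left(R,n \right)} = 2 R$
$C{\left(Q,L \right)} = -2 + 2 i$
$-49038 + C{\left(Y{\left(-1,-10 \right)},-9 \right)} = -49038 - \left(2 - 2 i\right) = -49040 + 2 i$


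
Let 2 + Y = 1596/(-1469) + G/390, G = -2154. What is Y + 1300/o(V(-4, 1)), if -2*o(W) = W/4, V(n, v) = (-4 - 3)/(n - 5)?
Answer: -687934659/51415 ≈ -13380.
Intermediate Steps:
V(n, v) = -7/(-5 + n)
o(W) = -W/8 (o(W) = -W/(2*4) = -W/8)
Y = -63237/7345 (Y = -2 + (1596/(-1469) - 2154/390) = -2 + (1596*(-1/1469) - 2154*1/390) = -2 + (-1596/1469 - 359/65) = -2 - 48547/7345 = -63237/7345 ≈ -8.6095)
Y + 1300/o(V(-4, 1)) = -63237/7345 + 1300/((-(-7)/(8*(-5 - 4)))) = -63237/7345 + 1300/((-(-7)/(8*(-9)))) = -63237/7345 + 1300/((-(-7)*(-1)/(8*9))) = -63237/7345 + 1300/((-⅛*7/9)) = -63237/7345 + 1300/(-7/72) = -63237/7345 + 1300*(-72/7) = -63237/7345 - 93600/7 = -687934659/51415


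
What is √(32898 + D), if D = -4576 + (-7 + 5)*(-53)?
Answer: 2*√7107 ≈ 168.61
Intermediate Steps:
D = -4470 (D = -4576 - 2*(-53) = -4576 + 106 = -4470)
√(32898 + D) = √(32898 - 4470) = √28428 = 2*√7107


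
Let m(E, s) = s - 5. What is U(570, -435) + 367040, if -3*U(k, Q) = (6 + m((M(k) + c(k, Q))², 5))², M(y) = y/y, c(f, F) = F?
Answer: 367028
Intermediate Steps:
M(y) = 1
m(E, s) = -5 + s
U(k, Q) = -12 (U(k, Q) = -(6 + (-5 + 5))²/3 = -(6 + 0)²/3 = -⅓*6² = -⅓*36 = -12)
U(570, -435) + 367040 = -12 + 367040 = 367028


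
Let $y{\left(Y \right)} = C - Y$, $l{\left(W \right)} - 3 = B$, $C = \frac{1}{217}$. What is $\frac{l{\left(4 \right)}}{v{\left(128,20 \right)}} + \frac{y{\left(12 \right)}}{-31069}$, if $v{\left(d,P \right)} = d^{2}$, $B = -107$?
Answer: $- \frac{82314705}{13807560704} \approx -0.0059616$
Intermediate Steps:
$C = \frac{1}{217} \approx 0.0046083$
$l{\left(W \right)} = -104$ ($l{\left(W \right)} = 3 - 107 = -104$)
$y{\left(Y \right)} = \frac{1}{217} - Y$
$\frac{l{\left(4 \right)}}{v{\left(128,20 \right)}} + \frac{y{\left(12 \right)}}{-31069} = - \frac{104}{128^{2}} + \frac{\frac{1}{217} - 12}{-31069} = - \frac{104}{16384} + \left(\frac{1}{217} - 12\right) \left(- \frac{1}{31069}\right) = \left(-104\right) \frac{1}{16384} - - \frac{2603}{6741973} = - \frac{13}{2048} + \frac{2603}{6741973} = - \frac{82314705}{13807560704}$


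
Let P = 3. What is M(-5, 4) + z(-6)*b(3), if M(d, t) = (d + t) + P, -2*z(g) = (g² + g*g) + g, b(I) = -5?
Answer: 167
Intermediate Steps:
z(g) = -g² - g/2 (z(g) = -((g² + g*g) + g)/2 = -((g² + g²) + g)/2 = -(2*g² + g)/2 = -(g + 2*g²)/2 = -g² - g/2)
M(d, t) = 3 + d + t (M(d, t) = (d + t) + 3 = 3 + d + t)
M(-5, 4) + z(-6)*b(3) = (3 - 5 + 4) - 1*(-6)*(½ - 6)*(-5) = 2 - 1*(-6)*(-11/2)*(-5) = 2 - 33*(-5) = 2 + 165 = 167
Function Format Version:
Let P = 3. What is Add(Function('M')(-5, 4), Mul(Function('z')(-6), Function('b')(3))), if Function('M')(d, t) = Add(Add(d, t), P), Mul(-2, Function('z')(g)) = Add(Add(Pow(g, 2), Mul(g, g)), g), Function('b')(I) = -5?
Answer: 167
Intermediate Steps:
Function('z')(g) = Add(Mul(-1, Pow(g, 2)), Mul(Rational(-1, 2), g)) (Function('z')(g) = Mul(Rational(-1, 2), Add(Add(Pow(g, 2), Mul(g, g)), g)) = Mul(Rational(-1, 2), Add(Add(Pow(g, 2), Pow(g, 2)), g)) = Mul(Rational(-1, 2), Add(Mul(2, Pow(g, 2)), g)) = Mul(Rational(-1, 2), Add(g, Mul(2, Pow(g, 2)))) = Add(Mul(-1, Pow(g, 2)), Mul(Rational(-1, 2), g)))
Function('M')(d, t) = Add(3, d, t) (Function('M')(d, t) = Add(Add(d, t), 3) = Add(3, d, t))
Add(Function('M')(-5, 4), Mul(Function('z')(-6), Function('b')(3))) = Add(Add(3, -5, 4), Mul(Mul(-1, -6, Add(Rational(1, 2), -6)), -5)) = Add(2, Mul(Mul(-1, -6, Rational(-11, 2)), -5)) = Add(2, Mul(-33, -5)) = Add(2, 165) = 167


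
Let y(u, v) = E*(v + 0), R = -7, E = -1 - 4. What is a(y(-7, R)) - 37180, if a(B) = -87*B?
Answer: -40225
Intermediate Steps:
E = -5
y(u, v) = -5*v (y(u, v) = -5*(v + 0) = -5*v)
a(y(-7, R)) - 37180 = -(-435)*(-7) - 37180 = -87*35 - 37180 = -3045 - 37180 = -40225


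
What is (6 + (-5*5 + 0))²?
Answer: 361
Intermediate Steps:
(6 + (-5*5 + 0))² = (6 + (-25 + 0))² = (6 - 25)² = (-19)² = 361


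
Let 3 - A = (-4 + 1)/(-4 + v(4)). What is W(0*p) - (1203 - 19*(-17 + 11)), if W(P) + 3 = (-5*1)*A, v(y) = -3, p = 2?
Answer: -9330/7 ≈ -1332.9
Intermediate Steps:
A = 18/7 (A = 3 - (-4 + 1)/(-4 - 3) = 3 - (-3)/(-7) = 3 - (-3)*(-1)/7 = 3 - 1*3/7 = 3 - 3/7 = 18/7 ≈ 2.5714)
W(P) = -111/7 (W(P) = -3 - 5*1*(18/7) = -3 - 5*18/7 = -3 - 90/7 = -111/7)
W(0*p) - (1203 - 19*(-17 + 11)) = -111/7 - (1203 - 19*(-17 + 11)) = -111/7 - (1203 - 19*(-6)) = -111/7 - (1203 + 114) = -111/7 - 1*1317 = -111/7 - 1317 = -9330/7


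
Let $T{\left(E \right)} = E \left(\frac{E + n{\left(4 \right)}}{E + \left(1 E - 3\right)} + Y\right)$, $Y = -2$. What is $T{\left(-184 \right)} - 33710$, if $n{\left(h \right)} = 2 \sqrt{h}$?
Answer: $- \frac{12403002}{371} \approx -33431.0$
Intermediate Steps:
$T{\left(E \right)} = E \left(-2 + \frac{4 + E}{-3 + 2 E}\right)$ ($T{\left(E \right)} = E \left(\frac{E + 2 \sqrt{4}}{E + \left(1 E - 3\right)} - 2\right) = E \left(\frac{E + 2 \cdot 2}{E + \left(E - 3\right)} - 2\right) = E \left(\frac{E + 4}{E + \left(-3 + E\right)} - 2\right) = E \left(\frac{4 + E}{-3 + 2 E} - 2\right) = E \left(-2 + \frac{4 + E}{-3 + 2 E}\right)$)
$T{\left(-184 \right)} - 33710 = - \frac{184 \left(10 - -552\right)}{-3 + 2 \left(-184\right)} - 33710 = - \frac{184 \left(10 + 552\right)}{-3 - 368} - 33710 = \left(-184\right) \frac{1}{-371} \cdot 562 - 33710 = \left(-184\right) \left(- \frac{1}{371}\right) 562 - 33710 = \frac{103408}{371} - 33710 = - \frac{12403002}{371}$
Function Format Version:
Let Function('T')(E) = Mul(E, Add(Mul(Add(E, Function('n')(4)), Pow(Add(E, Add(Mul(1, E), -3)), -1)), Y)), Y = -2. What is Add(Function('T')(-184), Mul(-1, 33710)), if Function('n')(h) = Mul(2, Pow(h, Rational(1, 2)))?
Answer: Rational(-12403002, 371) ≈ -33431.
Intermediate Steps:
Function('T')(E) = Mul(E, Add(-2, Mul(Pow(Add(-3, Mul(2, E)), -1), Add(4, E)))) (Function('T')(E) = Mul(E, Add(Mul(Add(E, Mul(2, Pow(4, Rational(1, 2)))), Pow(Add(E, Add(Mul(1, E), -3)), -1)), -2)) = Mul(E, Add(Mul(Add(E, Mul(2, 2)), Pow(Add(E, Add(E, -3)), -1)), -2)) = Mul(E, Add(Mul(Add(E, 4), Pow(Add(E, Add(-3, E)), -1)), -2)) = Mul(E, Add(Mul(Add(4, E), Pow(Add(-3, Mul(2, E)), -1)), -2)) = Mul(E, Add(Mul(Pow(Add(-3, Mul(2, E)), -1), Add(4, E)), -2)) = Mul(E, Add(-2, Mul(Pow(Add(-3, Mul(2, E)), -1), Add(4, E)))))
Add(Function('T')(-184), Mul(-1, 33710)) = Add(Mul(-184, Pow(Add(-3, Mul(2, -184)), -1), Add(10, Mul(-3, -184))), Mul(-1, 33710)) = Add(Mul(-184, Pow(Add(-3, -368), -1), Add(10, 552)), -33710) = Add(Mul(-184, Pow(-371, -1), 562), -33710) = Add(Mul(-184, Rational(-1, 371), 562), -33710) = Add(Rational(103408, 371), -33710) = Rational(-12403002, 371)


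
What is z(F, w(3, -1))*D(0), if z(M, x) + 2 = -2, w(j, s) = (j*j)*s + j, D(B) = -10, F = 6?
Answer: 40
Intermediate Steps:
w(j, s) = j + s*j² (w(j, s) = j²*s + j = s*j² + j = j + s*j²)
z(M, x) = -4 (z(M, x) = -2 - 2 = -4)
z(F, w(3, -1))*D(0) = -4*(-10) = 40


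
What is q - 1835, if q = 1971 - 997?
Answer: -861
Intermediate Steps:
q = 974
q - 1835 = 974 - 1835 = -861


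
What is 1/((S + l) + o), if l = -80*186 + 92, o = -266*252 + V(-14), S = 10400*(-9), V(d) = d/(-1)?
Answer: -1/175406 ≈ -5.7011e-6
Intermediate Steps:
V(d) = -d (V(d) = d*(-1) = -d)
S = -93600
o = -67018 (o = -266*252 - 1*(-14) = -67032 + 14 = -67018)
l = -14788 (l = -14880 + 92 = -14788)
1/((S + l) + o) = 1/((-93600 - 14788) - 67018) = 1/(-108388 - 67018) = 1/(-175406) = -1/175406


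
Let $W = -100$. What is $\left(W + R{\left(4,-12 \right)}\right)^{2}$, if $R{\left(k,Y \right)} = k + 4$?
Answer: $8464$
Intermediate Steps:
$R{\left(k,Y \right)} = 4 + k$
$\left(W + R{\left(4,-12 \right)}\right)^{2} = \left(-100 + \left(4 + 4\right)\right)^{2} = \left(-100 + 8\right)^{2} = \left(-92\right)^{2} = 8464$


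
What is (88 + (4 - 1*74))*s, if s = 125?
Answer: 2250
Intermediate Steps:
(88 + (4 - 1*74))*s = (88 + (4 - 1*74))*125 = (88 + (4 - 74))*125 = (88 - 70)*125 = 18*125 = 2250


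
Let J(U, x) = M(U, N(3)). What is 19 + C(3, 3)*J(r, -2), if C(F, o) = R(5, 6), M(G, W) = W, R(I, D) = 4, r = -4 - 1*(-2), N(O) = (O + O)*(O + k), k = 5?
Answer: 211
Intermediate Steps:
N(O) = 2*O*(5 + O) (N(O) = (O + O)*(O + 5) = (2*O)*(5 + O) = 2*O*(5 + O))
r = -2 (r = -4 + 2 = -2)
C(F, o) = 4
J(U, x) = 48 (J(U, x) = 2*3*(5 + 3) = 2*3*8 = 48)
19 + C(3, 3)*J(r, -2) = 19 + 4*48 = 19 + 192 = 211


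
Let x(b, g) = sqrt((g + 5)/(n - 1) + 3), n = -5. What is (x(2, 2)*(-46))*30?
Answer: -230*sqrt(66) ≈ -1868.5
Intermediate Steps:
x(b, g) = sqrt(13/6 - g/6) (x(b, g) = sqrt((g + 5)/(-5 - 1) + 3) = sqrt((5 + g)/(-6) + 3) = sqrt((5 + g)*(-1/6) + 3) = sqrt((-5/6 - g/6) + 3) = sqrt(13/6 - g/6))
(x(2, 2)*(-46))*30 = ((sqrt(78 - 6*2)/6)*(-46))*30 = ((sqrt(78 - 12)/6)*(-46))*30 = ((sqrt(66)/6)*(-46))*30 = -23*sqrt(66)/3*30 = -230*sqrt(66)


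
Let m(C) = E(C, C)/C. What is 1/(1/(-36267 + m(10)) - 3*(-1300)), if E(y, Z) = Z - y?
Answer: 36267/141441299 ≈ 0.00025641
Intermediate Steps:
m(C) = 0 (m(C) = (C - C)/C = 0/C = 0)
1/(1/(-36267 + m(10)) - 3*(-1300)) = 1/(1/(-36267 + 0) - 3*(-1300)) = 1/(1/(-36267) + 3900) = 1/(-1/36267 + 3900) = 1/(141441299/36267) = 36267/141441299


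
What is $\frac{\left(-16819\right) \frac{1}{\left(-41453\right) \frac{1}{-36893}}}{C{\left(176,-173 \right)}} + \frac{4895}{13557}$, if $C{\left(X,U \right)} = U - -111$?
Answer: $\frac{8424744717389}{34842655902} \approx 241.79$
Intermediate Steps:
$C{\left(X,U \right)} = 111 + U$ ($C{\left(X,U \right)} = U + 111 = 111 + U$)
$\frac{\left(-16819\right) \frac{1}{\left(-41453\right) \frac{1}{-36893}}}{C{\left(176,-173 \right)}} + \frac{4895}{13557} = \frac{\left(-16819\right) \frac{1}{\left(-41453\right) \frac{1}{-36893}}}{111 - 173} + \frac{4895}{13557} = \frac{\left(-16819\right) \frac{1}{\left(-41453\right) \left(- \frac{1}{36893}\right)}}{-62} + 4895 \cdot \frac{1}{13557} = - \frac{16819}{\frac{41453}{36893}} \left(- \frac{1}{62}\right) + \frac{4895}{13557} = \left(-16819\right) \frac{36893}{41453} \left(- \frac{1}{62}\right) + \frac{4895}{13557} = \left(- \frac{620503367}{41453}\right) \left(- \frac{1}{62}\right) + \frac{4895}{13557} = \frac{620503367}{2570086} + \frac{4895}{13557} = \frac{8424744717389}{34842655902}$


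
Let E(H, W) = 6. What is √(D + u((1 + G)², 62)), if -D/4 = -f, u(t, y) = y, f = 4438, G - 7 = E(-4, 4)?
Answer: √17814 ≈ 133.47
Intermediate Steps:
G = 13 (G = 7 + 6 = 13)
D = 17752 (D = -(-4)*4438 = -4*(-4438) = 17752)
√(D + u((1 + G)², 62)) = √(17752 + 62) = √17814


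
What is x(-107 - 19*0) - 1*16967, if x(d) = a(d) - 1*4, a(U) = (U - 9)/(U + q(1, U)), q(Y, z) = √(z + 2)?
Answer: -98035261/5777 + 58*I*√105/5777 ≈ -16970.0 + 0.10288*I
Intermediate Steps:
q(Y, z) = √(2 + z)
a(U) = (-9 + U)/(U + √(2 + U)) (a(U) = (U - 9)/(U + √(2 + U)) = (-9 + U)/(U + √(2 + U)))
x(d) = -4 + (-9 + d)/(d + √(2 + d)) (x(d) = (-9 + d)/(d + √(2 + d)) - 1*4 = (-9 + d)/(d + √(2 + d)) - 4 = -4 + (-9 + d)/(d + √(2 + d)))
x(-107 - 19*0) - 1*16967 = (-4 + (-9 + (-107 - 19*0))/((-107 - 19*0) + √(2 + (-107 - 19*0)))) - 1*16967 = (-4 + (-9 + (-107 - 1*0))/((-107 - 1*0) + √(2 + (-107 - 1*0)))) - 16967 = (-4 + (-9 + (-107 + 0))/((-107 + 0) + √(2 + (-107 + 0)))) - 16967 = (-4 + (-9 - 107)/(-107 + √(2 - 107))) - 16967 = (-4 - 116/(-107 + √(-105))) - 16967 = (-4 - 116/(-107 + I*√105)) - 16967 = -16971 - 116/(-107 + I*√105)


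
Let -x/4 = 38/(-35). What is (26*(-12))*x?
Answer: -47424/35 ≈ -1355.0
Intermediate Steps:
x = 152/35 (x = -152/(-35) = -152*(-1)/35 = -4*(-38/35) = 152/35 ≈ 4.3429)
(26*(-12))*x = (26*(-12))*(152/35) = -312*152/35 = -47424/35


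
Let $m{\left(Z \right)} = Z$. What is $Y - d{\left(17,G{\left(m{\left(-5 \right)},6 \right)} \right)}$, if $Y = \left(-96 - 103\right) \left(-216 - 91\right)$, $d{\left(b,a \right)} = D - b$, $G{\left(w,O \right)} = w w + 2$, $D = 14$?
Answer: $61096$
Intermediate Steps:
$G{\left(w,O \right)} = 2 + w^{2}$ ($G{\left(w,O \right)} = w^{2} + 2 = 2 + w^{2}$)
$d{\left(b,a \right)} = 14 - b$
$Y = 61093$ ($Y = \left(-199\right) \left(-307\right) = 61093$)
$Y - d{\left(17,G{\left(m{\left(-5 \right)},6 \right)} \right)} = 61093 - \left(14 - 17\right) = 61093 - -3 = 61093 + 3 = 61096$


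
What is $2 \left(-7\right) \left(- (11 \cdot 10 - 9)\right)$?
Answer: $1414$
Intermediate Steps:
$2 \left(-7\right) \left(- (11 \cdot 10 - 9)\right) = - 14 \left(- (110 - 9)\right) = - 14 \left(\left(-1\right) 101\right) = \left(-14\right) \left(-101\right) = 1414$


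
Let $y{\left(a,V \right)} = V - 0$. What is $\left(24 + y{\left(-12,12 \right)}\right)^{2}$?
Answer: $1296$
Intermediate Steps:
$y{\left(a,V \right)} = V$ ($y{\left(a,V \right)} = V + 0 = V$)
$\left(24 + y{\left(-12,12 \right)}\right)^{2} = \left(24 + 12\right)^{2} = 36^{2} = 1296$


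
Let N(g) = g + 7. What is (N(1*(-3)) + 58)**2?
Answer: 3844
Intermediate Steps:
N(g) = 7 + g
(N(1*(-3)) + 58)**2 = ((7 + 1*(-3)) + 58)**2 = ((7 - 3) + 58)**2 = (4 + 58)**2 = 62**2 = 3844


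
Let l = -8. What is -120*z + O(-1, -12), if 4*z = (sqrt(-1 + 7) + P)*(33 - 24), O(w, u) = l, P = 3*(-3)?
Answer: 2422 - 270*sqrt(6) ≈ 1760.6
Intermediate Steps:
P = -9
O(w, u) = -8
z = -81/4 + 9*sqrt(6)/4 (z = ((sqrt(-1 + 7) - 9)*(33 - 24))/4 = ((sqrt(6) - 9)*9)/4 = ((-9 + sqrt(6))*9)/4 = (-81 + 9*sqrt(6))/4 = -81/4 + 9*sqrt(6)/4 ≈ -14.739)
-120*z + O(-1, -12) = -120*(-81/4 + 9*sqrt(6)/4) - 8 = (2430 - 270*sqrt(6)) - 8 = 2422 - 270*sqrt(6)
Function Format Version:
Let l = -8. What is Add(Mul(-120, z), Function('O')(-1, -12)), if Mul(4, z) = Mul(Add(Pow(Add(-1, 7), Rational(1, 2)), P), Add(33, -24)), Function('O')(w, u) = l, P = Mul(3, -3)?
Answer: Add(2422, Mul(-270, Pow(6, Rational(1, 2)))) ≈ 1760.6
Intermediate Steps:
P = -9
Function('O')(w, u) = -8
z = Add(Rational(-81, 4), Mul(Rational(9, 4), Pow(6, Rational(1, 2)))) (z = Mul(Rational(1, 4), Mul(Add(Pow(Add(-1, 7), Rational(1, 2)), -9), Add(33, -24))) = Mul(Rational(1, 4), Mul(Add(Pow(6, Rational(1, 2)), -9), 9)) = Mul(Rational(1, 4), Mul(Add(-9, Pow(6, Rational(1, 2))), 9)) = Mul(Rational(1, 4), Add(-81, Mul(9, Pow(6, Rational(1, 2))))) = Add(Rational(-81, 4), Mul(Rational(9, 4), Pow(6, Rational(1, 2)))) ≈ -14.739)
Add(Mul(-120, z), Function('O')(-1, -12)) = Add(Mul(-120, Add(Rational(-81, 4), Mul(Rational(9, 4), Pow(6, Rational(1, 2))))), -8) = Add(Add(2430, Mul(-270, Pow(6, Rational(1, 2)))), -8) = Add(2422, Mul(-270, Pow(6, Rational(1, 2))))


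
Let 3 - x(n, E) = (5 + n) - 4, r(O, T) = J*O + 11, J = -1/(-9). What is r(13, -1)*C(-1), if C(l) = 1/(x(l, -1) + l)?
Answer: 56/9 ≈ 6.2222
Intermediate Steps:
J = 1/9 (J = -1*(-1/9) = 1/9 ≈ 0.11111)
r(O, T) = 11 + O/9 (r(O, T) = O/9 + 11 = 11 + O/9)
x(n, E) = 2 - n (x(n, E) = 3 - ((5 + n) - 4) = 3 - (1 + n) = 3 + (-1 - n) = 2 - n)
C(l) = 1/2 (C(l) = 1/((2 - l) + l) = 1/2)
r(13, -1)*C(-1) = (11 + (1/9)*13)*(1/2) = (11 + 13/9)*(1/2) = (112/9)*(1/2) = 56/9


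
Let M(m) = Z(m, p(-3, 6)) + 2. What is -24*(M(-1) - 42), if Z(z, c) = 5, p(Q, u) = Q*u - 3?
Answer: 840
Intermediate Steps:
p(Q, u) = -3 + Q*u
M(m) = 7 (M(m) = 5 + 2 = 7)
-24*(M(-1) - 42) = -24*(7 - 42) = -24*(-35) = 840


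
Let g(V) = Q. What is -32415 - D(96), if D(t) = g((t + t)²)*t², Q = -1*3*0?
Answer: -32415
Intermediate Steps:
Q = 0 (Q = -3*0 = 0)
g(V) = 0
D(t) = 0 (D(t) = 0*t² = 0)
-32415 - D(96) = -32415 - 1*0 = -32415 + 0 = -32415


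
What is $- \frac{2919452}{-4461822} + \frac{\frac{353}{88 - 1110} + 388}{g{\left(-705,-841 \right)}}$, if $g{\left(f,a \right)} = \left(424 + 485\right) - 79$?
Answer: $\frac{2122076189473}{1892392564860} \approx 1.1214$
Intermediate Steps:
$g{\left(f,a \right)} = 830$ ($g{\left(f,a \right)} = 909 - 79 = 830$)
$- \frac{2919452}{-4461822} + \frac{\frac{353}{88 - 1110} + 388}{g{\left(-705,-841 \right)}} = - \frac{2919452}{-4461822} + \frac{\frac{353}{88 - 1110} + 388}{830} = \left(-2919452\right) \left(- \frac{1}{4461822}\right) + \left(\frac{353}{-1022} + 388\right) \frac{1}{830} = \frac{1459726}{2230911} + \left(353 \left(- \frac{1}{1022}\right) + 388\right) \frac{1}{830} = \frac{1459726}{2230911} + \left(- \frac{353}{1022} + 388\right) \frac{1}{830} = \frac{1459726}{2230911} + \frac{396183}{1022} \cdot \frac{1}{830} = \frac{1459726}{2230911} + \frac{396183}{848260} = \frac{2122076189473}{1892392564860}$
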